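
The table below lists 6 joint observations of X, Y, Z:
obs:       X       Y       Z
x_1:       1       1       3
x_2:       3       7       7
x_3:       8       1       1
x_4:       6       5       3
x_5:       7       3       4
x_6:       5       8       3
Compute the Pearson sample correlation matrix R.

Step 1 — column means:
  mean(X) = (1 + 3 + 8 + 6 + 7 + 5) / 6 = 30/6 = 5
  mean(Y) = (1 + 7 + 1 + 5 + 3 + 8) / 6 = 25/6 = 4.1667
  mean(Z) = (3 + 7 + 1 + 3 + 4 + 3) / 6 = 21/6 = 3.5

Step 2 — sample variances and covariances s[i,j] = (1/(n-1)) · Σ_k (x_{k,i} - mean_i) · (x_{k,j} - mean_j), with n-1 = 5:
  s[X,X] = ((-4)·(-4) + (-2)·(-2) + (3)·(3) + (1)·(1) + (2)·(2) + (0)·(0)) / 5 = 34/5 = 6.8
  s[X,Y] = ((-4)·(-3.1667) + (-2)·(2.8333) + (3)·(-3.1667) + (1)·(0.8333) + (2)·(-1.1667) + (0)·(3.8333)) / 5 = -4/5 = -0.8
  s[X,Z] = ((-4)·(-0.5) + (-2)·(3.5) + (3)·(-2.5) + (1)·(-0.5) + (2)·(0.5) + (0)·(-0.5)) / 5 = -12/5 = -2.4
  s[Y,Y] = ((-3.1667)·(-3.1667) + (2.8333)·(2.8333) + (-3.1667)·(-3.1667) + (0.8333)·(0.8333) + (-1.1667)·(-1.1667) + (3.8333)·(3.8333)) / 5 = 44.8333/5 = 8.9667
  s[Y,Z] = ((-3.1667)·(-0.5) + (2.8333)·(3.5) + (-3.1667)·(-2.5) + (0.8333)·(-0.5) + (-1.1667)·(0.5) + (3.8333)·(-0.5)) / 5 = 16.5/5 = 3.3
  s[Z,Z] = ((-0.5)·(-0.5) + (3.5)·(3.5) + (-2.5)·(-2.5) + (-0.5)·(-0.5) + (0.5)·(0.5) + (-0.5)·(-0.5)) / 5 = 19.5/5 = 3.9
  Sample standard deviations s_i = √(s[i,i]):
  s(X) = √(6.8) = 2.6077
  s(Y) = √(8.9667) = 2.9944
  s(Z) = √(3.9) = 1.9748

Step 3 — r_{ij} = s_{ij} / (s_i · s_j):
  r[X,X] = 1 (diagonal).
  r[X,Y] = -0.8 / (2.6077 · 2.9944) = -0.8 / 7.8085 = -0.1025
  r[X,Z] = -2.4 / (2.6077 · 1.9748) = -2.4 / 5.1498 = -0.466
  r[Y,Y] = 1 (diagonal).
  r[Y,Z] = 3.3 / (2.9944 · 1.9748) = 3.3 / 5.9135 = 0.558
  r[Z,Z] = 1 (diagonal).

R is symmetric with unit diagonal. Assembling:

R = [[1, -0.1025, -0.466],
 [-0.1025, 1, 0.558],
 [-0.466, 0.558, 1]]


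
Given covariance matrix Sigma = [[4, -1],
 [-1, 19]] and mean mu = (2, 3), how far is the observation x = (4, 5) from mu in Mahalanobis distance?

Step 1 — centre the observation: (x - mu) = (2, 2).

Step 2 — invert Sigma. det(Sigma) = 4·19 - (-1)² = 75.
  Sigma^{-1} = (1/det) · [[d, -b], [-b, a]] = [[0.2533, 0.0133],
 [0.0133, 0.0533]].

Step 3 — form the quadratic (x - mu)^T · Sigma^{-1} · (x - mu):
  Sigma^{-1} · (x - mu) = (0.5333, 0.1333).
  (x - mu)^T · [Sigma^{-1} · (x - mu)] = (2)·(0.5333) + (2)·(0.1333) = 1.3333.

Step 4 — take square root: d = √(1.3333) ≈ 1.1547.

d(x, mu) = √(1.3333) ≈ 1.1547


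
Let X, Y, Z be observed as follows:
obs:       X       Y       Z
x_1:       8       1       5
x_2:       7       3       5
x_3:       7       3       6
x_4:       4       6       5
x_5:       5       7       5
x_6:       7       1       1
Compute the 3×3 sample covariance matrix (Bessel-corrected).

Step 1 — column means:
  mean(X) = (8 + 7 + 7 + 4 + 5 + 7) / 6 = 38/6 = 6.3333
  mean(Y) = (1 + 3 + 3 + 6 + 7 + 1) / 6 = 21/6 = 3.5
  mean(Z) = (5 + 5 + 6 + 5 + 5 + 1) / 6 = 27/6 = 4.5

Step 2 — sample covariance S[i,j] = (1/(n-1)) · Σ_k (x_{k,i} - mean_i) · (x_{k,j} - mean_j), with n-1 = 5.
  S[X,X] = ((1.6667)·(1.6667) + (0.6667)·(0.6667) + (0.6667)·(0.6667) + (-2.3333)·(-2.3333) + (-1.3333)·(-1.3333) + (0.6667)·(0.6667)) / 5 = 11.3333/5 = 2.2667
  S[X,Y] = ((1.6667)·(-2.5) + (0.6667)·(-0.5) + (0.6667)·(-0.5) + (-2.3333)·(2.5) + (-1.3333)·(3.5) + (0.6667)·(-2.5)) / 5 = -17/5 = -3.4
  S[X,Z] = ((1.6667)·(0.5) + (0.6667)·(0.5) + (0.6667)·(1.5) + (-2.3333)·(0.5) + (-1.3333)·(0.5) + (0.6667)·(-3.5)) / 5 = -2/5 = -0.4
  S[Y,Y] = ((-2.5)·(-2.5) + (-0.5)·(-0.5) + (-0.5)·(-0.5) + (2.5)·(2.5) + (3.5)·(3.5) + (-2.5)·(-2.5)) / 5 = 31.5/5 = 6.3
  S[Y,Z] = ((-2.5)·(0.5) + (-0.5)·(0.5) + (-0.5)·(1.5) + (2.5)·(0.5) + (3.5)·(0.5) + (-2.5)·(-3.5)) / 5 = 9.5/5 = 1.9
  S[Z,Z] = ((0.5)·(0.5) + (0.5)·(0.5) + (1.5)·(1.5) + (0.5)·(0.5) + (0.5)·(0.5) + (-3.5)·(-3.5)) / 5 = 15.5/5 = 3.1

S is symmetric (S[j,i] = S[i,j]). Assembling:

S = [[2.2667, -3.4, -0.4],
 [-3.4, 6.3, 1.9],
 [-0.4, 1.9, 3.1]]


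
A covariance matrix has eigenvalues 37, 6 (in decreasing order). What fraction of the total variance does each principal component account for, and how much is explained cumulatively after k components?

Step 1 — total variance = trace(Sigma) = Σ λ_i = 37 + 6 = 43.

Step 2 — fraction explained by component i = λ_i / Σ λ:
  PC1: 37/43 = 0.8605
  PC2: 6/43 = 0.1395

Step 3 — cumulative fraction after k components = (λ_1 + ... + λ_k) / Σ λ:
  k = 1: 37/43 = 0.8605
  k = 2: (37 + 6)/43 = 43/43 = 1

Summary (fraction, with percent):

explained: PC1 0.8605 (86.05%), PC2 0.1395 (13.95%);  cumulative: 0.8605, 1


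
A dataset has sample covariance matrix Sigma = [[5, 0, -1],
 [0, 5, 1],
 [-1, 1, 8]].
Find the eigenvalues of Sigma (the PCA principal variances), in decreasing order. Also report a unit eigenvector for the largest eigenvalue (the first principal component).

Step 1 — characteristic polynomial p(λ) = det(λI - Sigma) = λ³ - tr·λ² + c_1·λ - det, where tr = trace, c_1 = sum of the principal 2×2 minors, det = det(Sigma):
  tr = 5 + 5 + 8 = 18,
  c_1 = (5·5 - (0)²) + (5·8 - (-1)²) + (5·8 - (1)²) = 25 + 39 + 39 = 103,
  det = 5·(5·8 - (1)²) - (0)·((0)·8 - (1)·(-1)) + (-1)·((0)·(1) - 5·(-1)) = 5·(39) - (0)·(1) + (-1)·(5) = 190.
  So p(λ) = λ³ - 18λ² + 103λ - 190.
Step 2 — look for an integer root (rational root theorem: any rational root is an integer divisor of 190). Testing λ = 5:
  p(5) = 125 - 450 + 515 - 190 = 0  ✓
  Dividing out (λ - 5): p(λ) = (λ - 5)(λ² - 13λ + 38).
Step 3 — remaining eigenvalues from the quadratic λ² - 13λ + 38 = 0:
  Δ = 13² - 4·38 = 169 - 152 = 17,  λ = (13 ± √17)/2 = (13 ± 4.1231)/2 ≈ 8.5616 or 4.4384.
  Sorted: λ_1 = 8.5616,  λ_2 = 5,  λ_3 = 4.4384  (check: sum = 18 = tr ✓).

Step 4 — unit eigenvector for λ_1 ≈ 8.5616: v spans the null space of (Sigma - λ_1 I), whose rows are
  r_1 = (-3.5616, 0, -1),  r_2 = (0, -3.5616, 1),  r_3 = (-1, 1, -0.5616).
  v is orthogonal to every row, so take v ∝ r_1 × r_2 = ((0)·(1) - (-1)·(-3.5616), (-1)·(0) - (-3.5616)·(1), (-3.5616)·(-3.5616) - (0)·(0)) ≈ (-3.5616, 3.5616, 12.6847).
  Rescale (multiply by -1 so the first nonzero entry is positive): u = (3.5616, -3.5616, -12.6847).
  ||u|| = √((3.5616)² + (-3.5616)² + (-12.6847)²) = √(186.2699) ≈ 13.6481,  v_1 = u/||u|| ≈ (0.261, -0.261, -0.9294) (||v_1|| = 1).

λ_1 = 8.5616,  λ_2 = 5,  λ_3 = 4.4384;  v_1 ≈ (0.261, -0.261, -0.9294)


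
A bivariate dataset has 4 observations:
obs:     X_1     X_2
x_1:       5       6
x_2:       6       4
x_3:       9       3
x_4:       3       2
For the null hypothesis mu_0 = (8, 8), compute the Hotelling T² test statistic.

Step 1 — sample mean vector:
  mean(X_1) = (5 + 6 + 9 + 3) / 4 = 23/4 = 5.75
  mean(X_2) = (6 + 4 + 3 + 2) / 4 = 15/4 = 3.75
  x̄ = (5.75, 3.75),  deviation x̄ - mu_0 = (5.75, 3.75) - (8, 8) = (-2.25, -4.25).

Step 2 — sample covariance matrix, S[i,j] = (1/(n-1)) · Σ_k (x_{k,i} - mean_i) · (x_{k,j} - mean_j), divisor n-1 = 3:
  S[X_1,X_1] = ((-0.75)·(-0.75) + (0.25)·(0.25) + (3.25)·(3.25) + (-2.75)·(-2.75)) / 3 = 18.75/3 = 6.25
  S[X_1,X_2] = ((-0.75)·(2.25) + (0.25)·(0.25) + (3.25)·(-0.75) + (-2.75)·(-1.75)) / 3 = 0.75/3 = 0.25
  S[X_2,X_2] = ((2.25)·(2.25) + (0.25)·(0.25) + (-0.75)·(-0.75) + (-1.75)·(-1.75)) / 3 = 8.75/3 = 2.9167
  S = [[6.25, 0.25],
 [0.25, 2.9167]].

Step 3 — invert S. det(S) = 6.25·2.9167 - (0.25)² = 18.1667.
  S^{-1} = (1/det) · [[d, -b], [-b, a]] = [[0.1606, -0.0138],
 [-0.0138, 0.344]].

Step 4 — quadratic form (x̄ - mu_0)^T · S^{-1} · (x̄ - mu_0):
  S^{-1} · (x̄ - mu_0) = (-0.3028, -1.4312),
  (x̄ - mu_0)^T · [...] = (-2.25)·(-0.3028) + (-4.25)·(-1.4312) = 6.7638.

Step 5 — scale by n: T² = 4 · 6.7638 = 27.055.

T² ≈ 27.055


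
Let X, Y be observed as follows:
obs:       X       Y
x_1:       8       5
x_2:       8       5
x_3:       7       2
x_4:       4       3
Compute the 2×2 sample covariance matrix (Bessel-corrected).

Step 1 — column means:
  mean(X) = (8 + 8 + 7 + 4) / 4 = 27/4 = 6.75
  mean(Y) = (5 + 5 + 2 + 3) / 4 = 15/4 = 3.75

Step 2 — sample covariance S[i,j] = (1/(n-1)) · Σ_k (x_{k,i} - mean_i) · (x_{k,j} - mean_j), with n-1 = 3.
  S[X,X] = ((1.25)·(1.25) + (1.25)·(1.25) + (0.25)·(0.25) + (-2.75)·(-2.75)) / 3 = 10.75/3 = 3.5833
  S[X,Y] = ((1.25)·(1.25) + (1.25)·(1.25) + (0.25)·(-1.75) + (-2.75)·(-0.75)) / 3 = 4.75/3 = 1.5833
  S[Y,Y] = ((1.25)·(1.25) + (1.25)·(1.25) + (-1.75)·(-1.75) + (-0.75)·(-0.75)) / 3 = 6.75/3 = 2.25

S is symmetric (S[j,i] = S[i,j]). Assembling:

S = [[3.5833, 1.5833],
 [1.5833, 2.25]]


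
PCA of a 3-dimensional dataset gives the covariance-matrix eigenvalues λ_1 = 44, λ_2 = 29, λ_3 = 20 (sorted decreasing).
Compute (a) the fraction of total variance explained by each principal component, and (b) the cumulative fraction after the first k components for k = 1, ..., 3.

Step 1 — total variance = trace(Sigma) = Σ λ_i = 44 + 29 + 20 = 93.

Step 2 — fraction explained by component i = λ_i / Σ λ:
  PC1: 44/93 = 0.4731
  PC2: 29/93 = 0.3118
  PC3: 20/93 = 0.2151

Step 3 — cumulative fraction after k components = (λ_1 + ... + λ_k) / Σ λ:
  k = 1: 44/93 = 0.4731
  k = 2: (44 + 29)/93 = 73/93 = 0.7849
  k = 3: (44 + 29 + 20)/93 = 93/93 = 1

Summary (fraction, with percent):

explained: PC1 0.4731 (47.31%), PC2 0.3118 (31.18%), PC3 0.2151 (21.51%);  cumulative: 0.4731, 0.7849, 1


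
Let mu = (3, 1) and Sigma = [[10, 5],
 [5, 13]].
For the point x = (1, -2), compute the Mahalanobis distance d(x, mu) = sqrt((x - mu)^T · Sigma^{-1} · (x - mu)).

Step 1 — centre the observation: (x - mu) = (-2, -3).

Step 2 — invert Sigma. det(Sigma) = 10·13 - (5)² = 105.
  Sigma^{-1} = (1/det) · [[d, -b], [-b, a]] = [[0.1238, -0.0476],
 [-0.0476, 0.0952]].

Step 3 — form the quadratic (x - mu)^T · Sigma^{-1} · (x - mu):
  Sigma^{-1} · (x - mu) = (-0.1048, -0.1905).
  (x - mu)^T · [Sigma^{-1} · (x - mu)] = (-2)·(-0.1048) + (-3)·(-0.1905) = 0.781.

Step 4 — take square root: d = √(0.781) ≈ 0.8837.

d(x, mu) = √(0.781) ≈ 0.8837


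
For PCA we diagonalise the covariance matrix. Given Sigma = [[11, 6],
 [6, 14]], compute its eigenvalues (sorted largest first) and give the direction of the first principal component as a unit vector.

Step 1 — characteristic polynomial of 2×2 Sigma:
  det(Sigma - λI) = λ² - trace · λ + det = 0.
  trace = 11 + 14 = 25, det = 11·14 - (6)² = 118.
Step 2 — discriminant:
  Δ = trace² - 4·det = 625 - 472 = 153.
Step 3 — eigenvalues:
  λ = (trace ± √Δ)/2 = (25 ± 12.3693)/2,
  λ_1 = 18.6847,  λ_2 = 6.3153.

Step 4 — unit eigenvector for λ_1: solve (Sigma - λ_1 I)v = 0. First row:
  (11 - 18.6847)·v_x + (6)·v_y = 0, i.e. (-7.6847)·v_x + (6)·v_y = 0,
  so v ∝ (b, λ_1 - a) = (6, 7.6847) = u.
  ||u|| = √((6)² + (7.6847)²) = √(95.054) ≈ 9.7496,
  v_1 = u/||u|| ≈ (0.6154, 0.7882) (||v_1|| = 1).

λ_1 = 18.6847,  λ_2 = 6.3153;  v_1 ≈ (0.6154, 0.7882)


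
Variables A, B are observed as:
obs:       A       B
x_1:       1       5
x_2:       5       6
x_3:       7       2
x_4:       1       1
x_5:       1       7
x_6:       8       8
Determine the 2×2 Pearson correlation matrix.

Step 1 — column means:
  mean(A) = (1 + 5 + 7 + 1 + 1 + 8) / 6 = 23/6 = 3.8333
  mean(B) = (5 + 6 + 2 + 1 + 7 + 8) / 6 = 29/6 = 4.8333

Step 2 — sample variances and covariances s[i,j] = (1/(n-1)) · Σ_k (x_{k,i} - mean_i) · (x_{k,j} - mean_j), with n-1 = 5:
  s[A,A] = ((-2.8333)·(-2.8333) + (1.1667)·(1.1667) + (3.1667)·(3.1667) + (-2.8333)·(-2.8333) + (-2.8333)·(-2.8333) + (4.1667)·(4.1667)) / 5 = 52.8333/5 = 10.5667
  s[A,B] = ((-2.8333)·(0.1667) + (1.1667)·(1.1667) + (3.1667)·(-2.8333) + (-2.8333)·(-3.8333) + (-2.8333)·(2.1667) + (4.1667)·(3.1667)) / 5 = 9.8333/5 = 1.9667
  s[B,B] = ((0.1667)·(0.1667) + (1.1667)·(1.1667) + (-2.8333)·(-2.8333) + (-3.8333)·(-3.8333) + (2.1667)·(2.1667) + (3.1667)·(3.1667)) / 5 = 38.8333/5 = 7.7667
  Sample standard deviations s_i = √(s[i,i]):
  s(A) = √(10.5667) = 3.2506
  s(B) = √(7.7667) = 2.7869

Step 3 — r_{ij} = s_{ij} / (s_i · s_j):
  r[A,A] = 1 (diagonal).
  r[A,B] = 1.9667 / (3.2506 · 2.7869) = 1.9667 / 9.0591 = 0.2171
  r[B,B] = 1 (diagonal).

R is symmetric with unit diagonal. Assembling:

R = [[1, 0.2171],
 [0.2171, 1]]


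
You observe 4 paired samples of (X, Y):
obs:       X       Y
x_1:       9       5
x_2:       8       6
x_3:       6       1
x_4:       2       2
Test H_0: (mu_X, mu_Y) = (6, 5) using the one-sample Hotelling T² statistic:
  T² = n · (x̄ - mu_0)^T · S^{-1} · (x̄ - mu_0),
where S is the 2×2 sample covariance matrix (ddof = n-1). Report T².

Step 1 — sample mean vector:
  mean(X) = (9 + 8 + 6 + 2) / 4 = 25/4 = 6.25
  mean(Y) = (5 + 6 + 1 + 2) / 4 = 14/4 = 3.5
  x̄ = (6.25, 3.5),  deviation x̄ - mu_0 = (6.25, 3.5) - (6, 5) = (0.25, -1.5).

Step 2 — sample covariance matrix, S[i,j] = (1/(n-1)) · Σ_k (x_{k,i} - mean_i) · (x_{k,j} - mean_j), divisor n-1 = 3:
  S[X,X] = ((2.75)·(2.75) + (1.75)·(1.75) + (-0.25)·(-0.25) + (-4.25)·(-4.25)) / 3 = 28.75/3 = 9.5833
  S[X,Y] = ((2.75)·(1.5) + (1.75)·(2.5) + (-0.25)·(-2.5) + (-4.25)·(-1.5)) / 3 = 15.5/3 = 5.1667
  S[Y,Y] = ((1.5)·(1.5) + (2.5)·(2.5) + (-2.5)·(-2.5) + (-1.5)·(-1.5)) / 3 = 17/3 = 5.6667
  S = [[9.5833, 5.1667],
 [5.1667, 5.6667]].

Step 3 — invert S. det(S) = 9.5833·5.6667 - (5.1667)² = 27.6111.
  S^{-1} = (1/det) · [[d, -b], [-b, a]] = [[0.2052, -0.1871],
 [-0.1871, 0.3471]].

Step 4 — quadratic form (x̄ - mu_0)^T · S^{-1} · (x̄ - mu_0):
  S^{-1} · (x̄ - mu_0) = (0.332, -0.5674),
  (x̄ - mu_0)^T · [...] = (0.25)·(0.332) + (-1.5)·(-0.5674) = 0.9341.

Step 5 — scale by n: T² = 4 · 0.9341 = 3.7364.

T² ≈ 3.7364


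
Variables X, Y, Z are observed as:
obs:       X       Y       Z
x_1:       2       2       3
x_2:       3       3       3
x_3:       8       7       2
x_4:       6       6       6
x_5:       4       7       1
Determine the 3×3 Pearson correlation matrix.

Step 1 — column means:
  mean(X) = (2 + 3 + 8 + 6 + 4) / 5 = 23/5 = 4.6
  mean(Y) = (2 + 3 + 7 + 6 + 7) / 5 = 25/5 = 5
  mean(Z) = (3 + 3 + 2 + 6 + 1) / 5 = 15/5 = 3

Step 2 — sample variances and covariances s[i,j] = (1/(n-1)) · Σ_k (x_{k,i} - mean_i) · (x_{k,j} - mean_j), with n-1 = 4:
  s[X,X] = ((-2.6)·(-2.6) + (-1.6)·(-1.6) + (3.4)·(3.4) + (1.4)·(1.4) + (-0.6)·(-0.6)) / 4 = 23.2/4 = 5.8
  s[X,Y] = ((-2.6)·(-3) + (-1.6)·(-2) + (3.4)·(2) + (1.4)·(1) + (-0.6)·(2)) / 4 = 18/4 = 4.5
  s[X,Z] = ((-2.6)·(0) + (-1.6)·(0) + (3.4)·(-1) + (1.4)·(3) + (-0.6)·(-2)) / 4 = 2/4 = 0.5
  s[Y,Y] = ((-3)·(-3) + (-2)·(-2) + (2)·(2) + (1)·(1) + (2)·(2)) / 4 = 22/4 = 5.5
  s[Y,Z] = ((-3)·(0) + (-2)·(0) + (2)·(-1) + (1)·(3) + (2)·(-2)) / 4 = -3/4 = -0.75
  s[Z,Z] = ((0)·(0) + (0)·(0) + (-1)·(-1) + (3)·(3) + (-2)·(-2)) / 4 = 14/4 = 3.5
  Sample standard deviations s_i = √(s[i,i]):
  s(X) = √(5.8) = 2.4083
  s(Y) = √(5.5) = 2.3452
  s(Z) = √(3.5) = 1.8708

Step 3 — r_{ij} = s_{ij} / (s_i · s_j):
  r[X,X] = 1 (diagonal).
  r[X,Y] = 4.5 / (2.4083 · 2.3452) = 4.5 / 5.648 = 0.7967
  r[X,Z] = 0.5 / (2.4083 · 1.8708) = 0.5 / 4.5056 = 0.111
  r[Y,Y] = 1 (diagonal).
  r[Y,Z] = -0.75 / (2.3452 · 1.8708) = -0.75 / 4.3875 = -0.1709
  r[Z,Z] = 1 (diagonal).

R is symmetric with unit diagonal. Assembling:

R = [[1, 0.7967, 0.111],
 [0.7967, 1, -0.1709],
 [0.111, -0.1709, 1]]


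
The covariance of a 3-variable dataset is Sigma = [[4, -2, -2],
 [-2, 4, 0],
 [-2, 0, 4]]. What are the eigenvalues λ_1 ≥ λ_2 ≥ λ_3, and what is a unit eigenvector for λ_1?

Step 1 — characteristic polynomial p(λ) = det(λI - Sigma) = λ³ - tr·λ² + c_1·λ - det, where tr = trace, c_1 = sum of the principal 2×2 minors, det = det(Sigma):
  tr = 4 + 4 + 4 = 12,
  c_1 = (4·4 - (-2)²) + (4·4 - (-2)²) + (4·4 - (0)²) = 12 + 12 + 16 = 40,
  det = 4·(4·4 - (0)²) - (-2)·((-2)·4 - (0)·(-2)) + (-2)·((-2)·(0) - 4·(-2)) = 4·(16) - (-2)·(-8) + (-2)·(8) = 32.
  So p(λ) = λ³ - 12λ² + 40λ - 32.
Step 2 — look for an integer root (rational root theorem: any rational root is an integer divisor of 32). Testing λ = 4:
  p(4) = 64 - 192 + 160 - 32 = 0  ✓
  Dividing out (λ - 4): p(λ) = (λ - 4)(λ² - 8λ + 8).
Step 3 — remaining eigenvalues from the quadratic λ² - 8λ + 8 = 0:
  Δ = 8² - 4·8 = 64 - 32 = 32,  λ = (8 ± √32)/2 = (8 ± 5.6569)/2 ≈ 6.8284 or 1.1716.
  Sorted: λ_1 = 6.8284,  λ_2 = 4,  λ_3 = 1.1716  (check: sum = 12 = tr ✓).

Step 4 — unit eigenvector for λ_1 ≈ 6.8284: v spans the null space of (Sigma - λ_1 I), whose rows are
  r_1 = (-2.8284, -2, -2),  r_2 = (-2, -2.8284, 0),  r_3 = (-2, 0, -2.8284).
  v is orthogonal to every row, so take v ∝ r_1 × r_2 = ((-2)·(0) - (-2)·(-2.8284), (-2)·(-2) - (-2.8284)·(0), (-2.8284)·(-2.8284) - (-2)·(-2)) ≈ (-5.6569, 4, 4).
  Rescale (multiply by -1 so the first nonzero entry is positive): u = (5.6569, -4, -4).
  ||u|| = √((5.6569)² + (-4)² + (-4)²) = √(64) ≈ 8,  v_1 = u/||u|| ≈ (0.7071, -0.5, -0.5) (||v_1|| = 1).

λ_1 = 6.8284,  λ_2 = 4,  λ_3 = 1.1716;  v_1 ≈ (0.7071, -0.5, -0.5)


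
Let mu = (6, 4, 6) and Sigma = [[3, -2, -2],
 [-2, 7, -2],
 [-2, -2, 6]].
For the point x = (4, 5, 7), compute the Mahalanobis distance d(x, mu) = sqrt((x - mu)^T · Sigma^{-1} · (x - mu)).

Step 1 — centre the observation: (x - mu) = (-2, 1, 1).

Step 2 — invert Sigma (cofactor / det for 3×3, or solve directly):
  Sigma^{-1} = [[0.8261, 0.3478, 0.3913],
 [0.3478, 0.3043, 0.2174],
 [0.3913, 0.2174, 0.3696]].

Step 3 — form the quadratic (x - mu)^T · Sigma^{-1} · (x - mu):
  Sigma^{-1} · (x - mu) = (-0.913, -0.1739, -0.1957).
  (x - mu)^T · [Sigma^{-1} · (x - mu)] = (-2)·(-0.913) + (1)·(-0.1739) + (1)·(-0.1957) = 1.4565.

Step 4 — take square root: d = √(1.4565) ≈ 1.2069.

d(x, mu) = √(1.4565) ≈ 1.2069


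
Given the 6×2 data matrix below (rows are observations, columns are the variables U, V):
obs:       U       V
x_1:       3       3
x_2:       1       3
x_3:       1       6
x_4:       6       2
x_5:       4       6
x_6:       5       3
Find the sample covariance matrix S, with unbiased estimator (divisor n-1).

Step 1 — column means:
  mean(U) = (3 + 1 + 1 + 6 + 4 + 5) / 6 = 20/6 = 3.3333
  mean(V) = (3 + 3 + 6 + 2 + 6 + 3) / 6 = 23/6 = 3.8333

Step 2 — sample covariance S[i,j] = (1/(n-1)) · Σ_k (x_{k,i} - mean_i) · (x_{k,j} - mean_j), with n-1 = 5.
  S[U,U] = ((-0.3333)·(-0.3333) + (-2.3333)·(-2.3333) + (-2.3333)·(-2.3333) + (2.6667)·(2.6667) + (0.6667)·(0.6667) + (1.6667)·(1.6667)) / 5 = 21.3333/5 = 4.2667
  S[U,V] = ((-0.3333)·(-0.8333) + (-2.3333)·(-0.8333) + (-2.3333)·(2.1667) + (2.6667)·(-1.8333) + (0.6667)·(2.1667) + (1.6667)·(-0.8333)) / 5 = -7.6667/5 = -1.5333
  S[V,V] = ((-0.8333)·(-0.8333) + (-0.8333)·(-0.8333) + (2.1667)·(2.1667) + (-1.8333)·(-1.8333) + (2.1667)·(2.1667) + (-0.8333)·(-0.8333)) / 5 = 14.8333/5 = 2.9667

S is symmetric (S[j,i] = S[i,j]). Assembling:

S = [[4.2667, -1.5333],
 [-1.5333, 2.9667]]


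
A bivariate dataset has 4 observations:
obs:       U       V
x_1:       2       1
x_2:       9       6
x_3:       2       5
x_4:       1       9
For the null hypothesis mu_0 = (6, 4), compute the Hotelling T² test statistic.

Step 1 — sample mean vector:
  mean(U) = (2 + 9 + 2 + 1) / 4 = 14/4 = 3.5
  mean(V) = (1 + 6 + 5 + 9) / 4 = 21/4 = 5.25
  x̄ = (3.5, 5.25),  deviation x̄ - mu_0 = (3.5, 5.25) - (6, 4) = (-2.5, 1.25).

Step 2 — sample covariance matrix, S[i,j] = (1/(n-1)) · Σ_k (x_{k,i} - mean_i) · (x_{k,j} - mean_j), divisor n-1 = 3:
  S[U,U] = ((-1.5)·(-1.5) + (5.5)·(5.5) + (-1.5)·(-1.5) + (-2.5)·(-2.5)) / 3 = 41/3 = 13.6667
  S[U,V] = ((-1.5)·(-4.25) + (5.5)·(0.75) + (-1.5)·(-0.25) + (-2.5)·(3.75)) / 3 = 1.5/3 = 0.5
  S[V,V] = ((-4.25)·(-4.25) + (0.75)·(0.75) + (-0.25)·(-0.25) + (3.75)·(3.75)) / 3 = 32.75/3 = 10.9167
  S = [[13.6667, 0.5],
 [0.5, 10.9167]].

Step 3 — invert S. det(S) = 13.6667·10.9167 - (0.5)² = 148.9444.
  S^{-1} = (1/det) · [[d, -b], [-b, a]] = [[0.0733, -0.0034],
 [-0.0034, 0.0918]].

Step 4 — quadratic form (x̄ - mu_0)^T · S^{-1} · (x̄ - mu_0):
  S^{-1} · (x̄ - mu_0) = (-0.1874, 0.1231),
  (x̄ - mu_0)^T · [...] = (-2.5)·(-0.1874) + (1.25)·(0.1231) = 0.6224.

Step 5 — scale by n: T² = 4 · 0.6224 = 2.4897.

T² ≈ 2.4897


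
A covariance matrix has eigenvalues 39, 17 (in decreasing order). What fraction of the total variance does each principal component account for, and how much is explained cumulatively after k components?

Step 1 — total variance = trace(Sigma) = Σ λ_i = 39 + 17 = 56.

Step 2 — fraction explained by component i = λ_i / Σ λ:
  PC1: 39/56 = 0.6964
  PC2: 17/56 = 0.3036

Step 3 — cumulative fraction after k components = (λ_1 + ... + λ_k) / Σ λ:
  k = 1: 39/56 = 0.6964
  k = 2: (39 + 17)/56 = 56/56 = 1

Summary (fraction, with percent):

explained: PC1 0.6964 (69.64%), PC2 0.3036 (30.36%);  cumulative: 0.6964, 1


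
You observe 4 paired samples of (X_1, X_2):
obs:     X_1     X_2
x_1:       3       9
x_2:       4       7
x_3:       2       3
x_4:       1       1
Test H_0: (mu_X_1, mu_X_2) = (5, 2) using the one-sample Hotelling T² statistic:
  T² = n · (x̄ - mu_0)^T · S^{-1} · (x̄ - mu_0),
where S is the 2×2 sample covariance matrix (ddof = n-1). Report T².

Step 1 — sample mean vector:
  mean(X_1) = (3 + 4 + 2 + 1) / 4 = 10/4 = 2.5
  mean(X_2) = (9 + 7 + 3 + 1) / 4 = 20/4 = 5
  x̄ = (2.5, 5),  deviation x̄ - mu_0 = (2.5, 5) - (5, 2) = (-2.5, 3).

Step 2 — sample covariance matrix, S[i,j] = (1/(n-1)) · Σ_k (x_{k,i} - mean_i) · (x_{k,j} - mean_j), divisor n-1 = 3:
  S[X_1,X_1] = ((0.5)·(0.5) + (1.5)·(1.5) + (-0.5)·(-0.5) + (-1.5)·(-1.5)) / 3 = 5/3 = 1.6667
  S[X_1,X_2] = ((0.5)·(4) + (1.5)·(2) + (-0.5)·(-2) + (-1.5)·(-4)) / 3 = 12/3 = 4
  S[X_2,X_2] = ((4)·(4) + (2)·(2) + (-2)·(-2) + (-4)·(-4)) / 3 = 40/3 = 13.3333
  S = [[1.6667, 4],
 [4, 13.3333]].

Step 3 — invert S. det(S) = 1.6667·13.3333 - (4)² = 6.2222.
  S^{-1} = (1/det) · [[d, -b], [-b, a]] = [[2.1429, -0.6429],
 [-0.6429, 0.2679]].

Step 4 — quadratic form (x̄ - mu_0)^T · S^{-1} · (x̄ - mu_0):
  S^{-1} · (x̄ - mu_0) = (-7.2857, 2.4107),
  (x̄ - mu_0)^T · [...] = (-2.5)·(-7.2857) + (3)·(2.4107) = 25.4464.

Step 5 — scale by n: T² = 4 · 25.4464 = 101.7857.

T² ≈ 101.7857


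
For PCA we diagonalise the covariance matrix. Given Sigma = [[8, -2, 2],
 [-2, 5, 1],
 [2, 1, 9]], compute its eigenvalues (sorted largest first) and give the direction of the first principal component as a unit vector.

Step 1 — characteristic polynomial p(λ) = det(λI - Sigma) = λ³ - tr·λ² + c_1·λ - det, where tr = trace, c_1 = sum of the principal 2×2 minors, det = det(Sigma):
  tr = 8 + 5 + 9 = 22,
  c_1 = (8·5 - (-2)²) + (8·9 - (2)²) + (5·9 - (1)²) = 36 + 68 + 44 = 148,
  det = 8·(5·9 - (1)²) - (-2)·((-2)·9 - (1)·(2)) + (2)·((-2)·(1) - 5·(2)) = 8·(44) - (-2)·(-20) + (2)·(-12) = 288.
  So p(λ) = λ³ - 22λ² + 148λ - 288.
Step 2 — look for an integer root (rational root theorem: any rational root is an integer divisor of 288). Testing λ = 8:
  p(8) = 512 - 1408 + 1184 - 288 = 0  ✓
  Dividing out (λ - 8): p(λ) = (λ - 8)(λ² - 14λ + 36).
Step 3 — remaining eigenvalues from the quadratic λ² - 14λ + 36 = 0:
  Δ = 14² - 4·36 = 196 - 144 = 52,  λ = (14 ± √52)/2 = (14 ± 7.2111)/2 ≈ 10.6056 or 3.3944.
  Sorted: λ_1 = 10.6056,  λ_2 = 8,  λ_3 = 3.3944  (check: sum = 22 = tr ✓).

Step 4 — unit eigenvector for λ_1 ≈ 10.6056: v spans the null space of (Sigma - λ_1 I), whose rows are
  r_1 = (-2.6056, -2, 2),  r_2 = (-2, -5.6056, 1),  r_3 = (2, 1, -1.6056).
  v is orthogonal to every row, so take v ∝ r_1 × r_2 = ((-2)·(1) - (2)·(-5.6056), (2)·(-2) - (-2.6056)·(1), (-2.6056)·(-5.6056) - (-2)·(-2)) ≈ (9.2111, -1.3944, 10.6056).
  Let u = (9.2111, -1.3944, 10.6056).
  ||u|| = √((9.2111)² + (-1.3944)² + (10.6056)²) = √(199.2666) ≈ 14.1162,  v_1 = u/||u|| ≈ (0.6525, -0.0988, 0.7513) (||v_1|| = 1).

λ_1 = 10.6056,  λ_2 = 8,  λ_3 = 3.3944;  v_1 ≈ (0.6525, -0.0988, 0.7513)


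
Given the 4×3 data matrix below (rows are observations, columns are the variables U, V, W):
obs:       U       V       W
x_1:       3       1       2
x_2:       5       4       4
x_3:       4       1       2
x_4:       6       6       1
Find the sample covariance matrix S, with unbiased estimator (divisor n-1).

Step 1 — column means:
  mean(U) = (3 + 5 + 4 + 6) / 4 = 18/4 = 4.5
  mean(V) = (1 + 4 + 1 + 6) / 4 = 12/4 = 3
  mean(W) = (2 + 4 + 2 + 1) / 4 = 9/4 = 2.25

Step 2 — sample covariance S[i,j] = (1/(n-1)) · Σ_k (x_{k,i} - mean_i) · (x_{k,j} - mean_j), with n-1 = 3.
  S[U,U] = ((-1.5)·(-1.5) + (0.5)·(0.5) + (-0.5)·(-0.5) + (1.5)·(1.5)) / 3 = 5/3 = 1.6667
  S[U,V] = ((-1.5)·(-2) + (0.5)·(1) + (-0.5)·(-2) + (1.5)·(3)) / 3 = 9/3 = 3
  S[U,W] = ((-1.5)·(-0.25) + (0.5)·(1.75) + (-0.5)·(-0.25) + (1.5)·(-1.25)) / 3 = -0.5/3 = -0.1667
  S[V,V] = ((-2)·(-2) + (1)·(1) + (-2)·(-2) + (3)·(3)) / 3 = 18/3 = 6
  S[V,W] = ((-2)·(-0.25) + (1)·(1.75) + (-2)·(-0.25) + (3)·(-1.25)) / 3 = -1/3 = -0.3333
  S[W,W] = ((-0.25)·(-0.25) + (1.75)·(1.75) + (-0.25)·(-0.25) + (-1.25)·(-1.25)) / 3 = 4.75/3 = 1.5833

S is symmetric (S[j,i] = S[i,j]). Assembling:

S = [[1.6667, 3, -0.1667],
 [3, 6, -0.3333],
 [-0.1667, -0.3333, 1.5833]]


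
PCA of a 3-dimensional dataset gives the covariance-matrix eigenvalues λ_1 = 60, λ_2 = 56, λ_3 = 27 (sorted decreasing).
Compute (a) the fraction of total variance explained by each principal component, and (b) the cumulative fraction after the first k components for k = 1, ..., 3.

Step 1 — total variance = trace(Sigma) = Σ λ_i = 60 + 56 + 27 = 143.

Step 2 — fraction explained by component i = λ_i / Σ λ:
  PC1: 60/143 = 0.4196
  PC2: 56/143 = 0.3916
  PC3: 27/143 = 0.1888

Step 3 — cumulative fraction after k components = (λ_1 + ... + λ_k) / Σ λ:
  k = 1: 60/143 = 0.4196
  k = 2: (60 + 56)/143 = 116/143 = 0.8112
  k = 3: (60 + 56 + 27)/143 = 143/143 = 1

Summary (fraction, with percent):

explained: PC1 0.4196 (41.96%), PC2 0.3916 (39.16%), PC3 0.1888 (18.88%);  cumulative: 0.4196, 0.8112, 1


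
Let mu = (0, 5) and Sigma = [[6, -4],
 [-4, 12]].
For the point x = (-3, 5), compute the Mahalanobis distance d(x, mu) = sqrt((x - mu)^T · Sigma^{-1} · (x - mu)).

Step 1 — centre the observation: (x - mu) = (-3, 0).

Step 2 — invert Sigma. det(Sigma) = 6·12 - (-4)² = 56.
  Sigma^{-1} = (1/det) · [[d, -b], [-b, a]] = [[0.2143, 0.0714],
 [0.0714, 0.1071]].

Step 3 — form the quadratic (x - mu)^T · Sigma^{-1} · (x - mu):
  Sigma^{-1} · (x - mu) = (-0.6429, -0.2143).
  (x - mu)^T · [Sigma^{-1} · (x - mu)] = (-3)·(-0.6429) + (0)·(-0.2143) = 1.9286.

Step 4 — take square root: d = √(1.9286) ≈ 1.3887.

d(x, mu) = √(1.9286) ≈ 1.3887


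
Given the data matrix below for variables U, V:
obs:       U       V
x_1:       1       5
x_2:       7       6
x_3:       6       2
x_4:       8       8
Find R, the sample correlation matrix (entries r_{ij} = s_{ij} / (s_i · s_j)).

Step 1 — column means:
  mean(U) = (1 + 7 + 6 + 8) / 4 = 22/4 = 5.5
  mean(V) = (5 + 6 + 2 + 8) / 4 = 21/4 = 5.25

Step 2 — sample variances and covariances s[i,j] = (1/(n-1)) · Σ_k (x_{k,i} - mean_i) · (x_{k,j} - mean_j), with n-1 = 3:
  s[U,U] = ((-4.5)·(-4.5) + (1.5)·(1.5) + (0.5)·(0.5) + (2.5)·(2.5)) / 3 = 29/3 = 9.6667
  s[U,V] = ((-4.5)·(-0.25) + (1.5)·(0.75) + (0.5)·(-3.25) + (2.5)·(2.75)) / 3 = 7.5/3 = 2.5
  s[V,V] = ((-0.25)·(-0.25) + (0.75)·(0.75) + (-3.25)·(-3.25) + (2.75)·(2.75)) / 3 = 18.75/3 = 6.25
  Sample standard deviations s_i = √(s[i,i]):
  s(U) = √(9.6667) = 3.1091
  s(V) = √(6.25) = 2.5

Step 3 — r_{ij} = s_{ij} / (s_i · s_j):
  r[U,U] = 1 (diagonal).
  r[U,V] = 2.5 / (3.1091 · 2.5) = 2.5 / 7.7728 = 0.3216
  r[V,V] = 1 (diagonal).

R is symmetric with unit diagonal. Assembling:

R = [[1, 0.3216],
 [0.3216, 1]]


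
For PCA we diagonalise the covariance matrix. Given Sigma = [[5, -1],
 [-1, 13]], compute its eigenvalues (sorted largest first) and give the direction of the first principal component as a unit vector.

Step 1 — characteristic polynomial of 2×2 Sigma:
  det(Sigma - λI) = λ² - trace · λ + det = 0.
  trace = 5 + 13 = 18, det = 5·13 - (-1)² = 64.
Step 2 — discriminant:
  Δ = trace² - 4·det = 324 - 256 = 68.
Step 3 — eigenvalues:
  λ = (trace ± √Δ)/2 = (18 ± 8.2462)/2,
  λ_1 = 13.1231,  λ_2 = 4.8769.

Step 4 — unit eigenvector for λ_1: solve (Sigma - λ_1 I)v = 0. First row:
  (5 - 13.1231)·v_x + (-1)·v_y = 0, i.e. (-8.1231)·v_x + (-1)·v_y = 0,
  so v ∝ (b, λ_1 - a) = (-1, 8.1231); multiply by -1 so the first entry is positive: u = (1, -8.1231).
  ||u|| = √((1)² + (-8.1231)²) = √(66.9848) ≈ 8.1844,
  v_1 = u/||u|| ≈ (0.1222, -0.9925) (||v_1|| = 1).

λ_1 = 13.1231,  λ_2 = 4.8769;  v_1 ≈ (0.1222, -0.9925)


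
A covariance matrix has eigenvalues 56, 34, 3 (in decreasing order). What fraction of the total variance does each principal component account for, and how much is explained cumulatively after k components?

Step 1 — total variance = trace(Sigma) = Σ λ_i = 56 + 34 + 3 = 93.

Step 2 — fraction explained by component i = λ_i / Σ λ:
  PC1: 56/93 = 0.6022
  PC2: 34/93 = 0.3656
  PC3: 3/93 = 0.0323

Step 3 — cumulative fraction after k components = (λ_1 + ... + λ_k) / Σ λ:
  k = 1: 56/93 = 0.6022
  k = 2: (56 + 34)/93 = 90/93 = 0.9677
  k = 3: (56 + 34 + 3)/93 = 93/93 = 1

Summary (fraction, with percent):

explained: PC1 0.6022 (60.22%), PC2 0.3656 (36.56%), PC3 0.0323 (3.23%);  cumulative: 0.6022, 0.9677, 1


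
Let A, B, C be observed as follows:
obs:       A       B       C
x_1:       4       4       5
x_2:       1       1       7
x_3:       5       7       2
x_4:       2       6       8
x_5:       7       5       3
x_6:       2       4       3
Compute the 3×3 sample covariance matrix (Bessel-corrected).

Step 1 — column means:
  mean(A) = (4 + 1 + 5 + 2 + 7 + 2) / 6 = 21/6 = 3.5
  mean(B) = (4 + 1 + 7 + 6 + 5 + 4) / 6 = 27/6 = 4.5
  mean(C) = (5 + 7 + 2 + 8 + 3 + 3) / 6 = 28/6 = 4.6667

Step 2 — sample covariance S[i,j] = (1/(n-1)) · Σ_k (x_{k,i} - mean_i) · (x_{k,j} - mean_j), with n-1 = 5.
  S[A,A] = ((0.5)·(0.5) + (-2.5)·(-2.5) + (1.5)·(1.5) + (-1.5)·(-1.5) + (3.5)·(3.5) + (-1.5)·(-1.5)) / 5 = 25.5/5 = 5.1
  S[A,B] = ((0.5)·(-0.5) + (-2.5)·(-3.5) + (1.5)·(2.5) + (-1.5)·(1.5) + (3.5)·(0.5) + (-1.5)·(-0.5)) / 5 = 12.5/5 = 2.5
  S[A,C] = ((0.5)·(0.3333) + (-2.5)·(2.3333) + (1.5)·(-2.6667) + (-1.5)·(3.3333) + (3.5)·(-1.6667) + (-1.5)·(-1.6667)) / 5 = -18/5 = -3.6
  S[B,B] = ((-0.5)·(-0.5) + (-3.5)·(-3.5) + (2.5)·(2.5) + (1.5)·(1.5) + (0.5)·(0.5) + (-0.5)·(-0.5)) / 5 = 21.5/5 = 4.3
  S[B,C] = ((-0.5)·(0.3333) + (-3.5)·(2.3333) + (2.5)·(-2.6667) + (1.5)·(3.3333) + (0.5)·(-1.6667) + (-0.5)·(-1.6667)) / 5 = -10/5 = -2
  S[C,C] = ((0.3333)·(0.3333) + (2.3333)·(2.3333) + (-2.6667)·(-2.6667) + (3.3333)·(3.3333) + (-1.6667)·(-1.6667) + (-1.6667)·(-1.6667)) / 5 = 29.3333/5 = 5.8667

S is symmetric (S[j,i] = S[i,j]). Assembling:

S = [[5.1, 2.5, -3.6],
 [2.5, 4.3, -2],
 [-3.6, -2, 5.8667]]


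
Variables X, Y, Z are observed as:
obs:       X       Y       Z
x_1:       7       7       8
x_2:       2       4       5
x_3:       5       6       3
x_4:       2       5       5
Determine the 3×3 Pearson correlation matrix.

Step 1 — column means:
  mean(X) = (7 + 2 + 5 + 2) / 4 = 16/4 = 4
  mean(Y) = (7 + 4 + 6 + 5) / 4 = 22/4 = 5.5
  mean(Z) = (8 + 5 + 3 + 5) / 4 = 21/4 = 5.25

Step 2 — sample variances and covariances s[i,j] = (1/(n-1)) · Σ_k (x_{k,i} - mean_i) · (x_{k,j} - mean_j), with n-1 = 3:
  s[X,X] = ((3)·(3) + (-2)·(-2) + (1)·(1) + (-2)·(-2)) / 3 = 18/3 = 6
  s[X,Y] = ((3)·(1.5) + (-2)·(-1.5) + (1)·(0.5) + (-2)·(-0.5)) / 3 = 9/3 = 3
  s[X,Z] = ((3)·(2.75) + (-2)·(-0.25) + (1)·(-2.25) + (-2)·(-0.25)) / 3 = 7/3 = 2.3333
  s[Y,Y] = ((1.5)·(1.5) + (-1.5)·(-1.5) + (0.5)·(0.5) + (-0.5)·(-0.5)) / 3 = 5/3 = 1.6667
  s[Y,Z] = ((1.5)·(2.75) + (-1.5)·(-0.25) + (0.5)·(-2.25) + (-0.5)·(-0.25)) / 3 = 3.5/3 = 1.1667
  s[Z,Z] = ((2.75)·(2.75) + (-0.25)·(-0.25) + (-2.25)·(-2.25) + (-0.25)·(-0.25)) / 3 = 12.75/3 = 4.25
  Sample standard deviations s_i = √(s[i,i]):
  s(X) = √(6) = 2.4495
  s(Y) = √(1.6667) = 1.291
  s(Z) = √(4.25) = 2.0616

Step 3 — r_{ij} = s_{ij} / (s_i · s_j):
  r[X,X] = 1 (diagonal).
  r[X,Y] = 3 / (2.4495 · 1.291) = 3 / 3.1623 = 0.9487
  r[X,Z] = 2.3333 / (2.4495 · 2.0616) = 2.3333 / 5.0498 = 0.4621
  r[Y,Y] = 1 (diagonal).
  r[Y,Z] = 1.1667 / (1.291 · 2.0616) = 1.1667 / 2.6615 = 0.4384
  r[Z,Z] = 1 (diagonal).

R is symmetric with unit diagonal. Assembling:

R = [[1, 0.9487, 0.4621],
 [0.9487, 1, 0.4384],
 [0.4621, 0.4384, 1]]


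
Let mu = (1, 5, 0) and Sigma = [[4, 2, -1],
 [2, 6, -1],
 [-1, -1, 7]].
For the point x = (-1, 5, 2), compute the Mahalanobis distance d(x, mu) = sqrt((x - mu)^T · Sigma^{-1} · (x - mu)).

Step 1 — centre the observation: (x - mu) = (-2, 0, 2).

Step 2 — invert Sigma (cofactor / det for 3×3, or solve directly):
  Sigma^{-1} = [[0.306, -0.097, 0.0299],
 [-0.097, 0.2015, 0.0149],
 [0.0299, 0.0149, 0.1493]].

Step 3 — form the quadratic (x - mu)^T · Sigma^{-1} · (x - mu):
  Sigma^{-1} · (x - mu) = (-0.5522, 0.2239, 0.2388).
  (x - mu)^T · [Sigma^{-1} · (x - mu)] = (-2)·(-0.5522) + (0)·(0.2239) + (2)·(0.2388) = 1.5821.

Step 4 — take square root: d = √(1.5821) ≈ 1.2578.

d(x, mu) = √(1.5821) ≈ 1.2578


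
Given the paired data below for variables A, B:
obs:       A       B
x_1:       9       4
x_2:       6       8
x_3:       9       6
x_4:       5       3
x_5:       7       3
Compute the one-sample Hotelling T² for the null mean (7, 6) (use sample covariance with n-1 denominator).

Step 1 — sample mean vector:
  mean(A) = (9 + 6 + 9 + 5 + 7) / 5 = 36/5 = 7.2
  mean(B) = (4 + 8 + 6 + 3 + 3) / 5 = 24/5 = 4.8
  x̄ = (7.2, 4.8),  deviation x̄ - mu_0 = (7.2, 4.8) - (7, 6) = (0.2, -1.2).

Step 2 — sample covariance matrix, S[i,j] = (1/(n-1)) · Σ_k (x_{k,i} - mean_i) · (x_{k,j} - mean_j), divisor n-1 = 4:
  S[A,A] = ((1.8)·(1.8) + (-1.2)·(-1.2) + (1.8)·(1.8) + (-2.2)·(-2.2) + (-0.2)·(-0.2)) / 4 = 12.8/4 = 3.2
  S[A,B] = ((1.8)·(-0.8) + (-1.2)·(3.2) + (1.8)·(1.2) + (-2.2)·(-1.8) + (-0.2)·(-1.8)) / 4 = 1.2/4 = 0.3
  S[B,B] = ((-0.8)·(-0.8) + (3.2)·(3.2) + (1.2)·(1.2) + (-1.8)·(-1.8) + (-1.8)·(-1.8)) / 4 = 18.8/4 = 4.7
  S = [[3.2, 0.3],
 [0.3, 4.7]].

Step 3 — invert S. det(S) = 3.2·4.7 - (0.3)² = 14.95.
  S^{-1} = (1/det) · [[d, -b], [-b, a]] = [[0.3144, -0.0201],
 [-0.0201, 0.214]].

Step 4 — quadratic form (x̄ - mu_0)^T · S^{-1} · (x̄ - mu_0):
  S^{-1} · (x̄ - mu_0) = (0.087, -0.2609),
  (x̄ - mu_0)^T · [...] = (0.2)·(0.087) + (-1.2)·(-0.2609) = 0.3304.

Step 5 — scale by n: T² = 5 · 0.3304 = 1.6522.

T² ≈ 1.6522


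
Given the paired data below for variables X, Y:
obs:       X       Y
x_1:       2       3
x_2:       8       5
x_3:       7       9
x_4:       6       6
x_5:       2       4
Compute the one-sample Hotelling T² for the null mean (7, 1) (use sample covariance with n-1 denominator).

Step 1 — sample mean vector:
  mean(X) = (2 + 8 + 7 + 6 + 2) / 5 = 25/5 = 5
  mean(Y) = (3 + 5 + 9 + 6 + 4) / 5 = 27/5 = 5.4
  x̄ = (5, 5.4),  deviation x̄ - mu_0 = (5, 5.4) - (7, 1) = (-2, 4.4).

Step 2 — sample covariance matrix, S[i,j] = (1/(n-1)) · Σ_k (x_{k,i} - mean_i) · (x_{k,j} - mean_j), divisor n-1 = 4:
  S[X,X] = ((-3)·(-3) + (3)·(3) + (2)·(2) + (1)·(1) + (-3)·(-3)) / 4 = 32/4 = 8
  S[X,Y] = ((-3)·(-2.4) + (3)·(-0.4) + (2)·(3.6) + (1)·(0.6) + (-3)·(-1.4)) / 4 = 18/4 = 4.5
  S[Y,Y] = ((-2.4)·(-2.4) + (-0.4)·(-0.4) + (3.6)·(3.6) + (0.6)·(0.6) + (-1.4)·(-1.4)) / 4 = 21.2/4 = 5.3
  S = [[8, 4.5],
 [4.5, 5.3]].

Step 3 — invert S. det(S) = 8·5.3 - (4.5)² = 22.15.
  S^{-1} = (1/det) · [[d, -b], [-b, a]] = [[0.2393, -0.2032],
 [-0.2032, 0.3612]].

Step 4 — quadratic form (x̄ - mu_0)^T · S^{-1} · (x̄ - mu_0):
  S^{-1} · (x̄ - mu_0) = (-1.3725, 1.9955),
  (x̄ - mu_0)^T · [...] = (-2)·(-1.3725) + (4.4)·(1.9955) = 11.5251.

Step 5 — scale by n: T² = 5 · 11.5251 = 57.6253.

T² ≈ 57.6253


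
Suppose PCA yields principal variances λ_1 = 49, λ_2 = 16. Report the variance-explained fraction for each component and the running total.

Step 1 — total variance = trace(Sigma) = Σ λ_i = 49 + 16 = 65.

Step 2 — fraction explained by component i = λ_i / Σ λ:
  PC1: 49/65 = 0.7538
  PC2: 16/65 = 0.2462

Step 3 — cumulative fraction after k components = (λ_1 + ... + λ_k) / Σ λ:
  k = 1: 49/65 = 0.7538
  k = 2: (49 + 16)/65 = 65/65 = 1

Summary (fraction, with percent):

explained: PC1 0.7538 (75.38%), PC2 0.2462 (24.62%);  cumulative: 0.7538, 1


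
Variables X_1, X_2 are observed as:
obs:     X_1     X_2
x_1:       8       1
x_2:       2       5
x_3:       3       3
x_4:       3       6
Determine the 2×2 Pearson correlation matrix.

Step 1 — column means:
  mean(X_1) = (8 + 2 + 3 + 3) / 4 = 16/4 = 4
  mean(X_2) = (1 + 5 + 3 + 6) / 4 = 15/4 = 3.75

Step 2 — sample variances and covariances s[i,j] = (1/(n-1)) · Σ_k (x_{k,i} - mean_i) · (x_{k,j} - mean_j), with n-1 = 3:
  s[X_1,X_1] = ((4)·(4) + (-2)·(-2) + (-1)·(-1) + (-1)·(-1)) / 3 = 22/3 = 7.3333
  s[X_1,X_2] = ((4)·(-2.75) + (-2)·(1.25) + (-1)·(-0.75) + (-1)·(2.25)) / 3 = -15/3 = -5
  s[X_2,X_2] = ((-2.75)·(-2.75) + (1.25)·(1.25) + (-0.75)·(-0.75) + (2.25)·(2.25)) / 3 = 14.75/3 = 4.9167
  Sample standard deviations s_i = √(s[i,i]):
  s(X_1) = √(7.3333) = 2.708
  s(X_2) = √(4.9167) = 2.2174

Step 3 — r_{ij} = s_{ij} / (s_i · s_j):
  r[X_1,X_1] = 1 (diagonal).
  r[X_1,X_2] = -5 / (2.708 · 2.2174) = -5 / 6.0046 = -0.8327
  r[X_2,X_2] = 1 (diagonal).

R is symmetric with unit diagonal. Assembling:

R = [[1, -0.8327],
 [-0.8327, 1]]


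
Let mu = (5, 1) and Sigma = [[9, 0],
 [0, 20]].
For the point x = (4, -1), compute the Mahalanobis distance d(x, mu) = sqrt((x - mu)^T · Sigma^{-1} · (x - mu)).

Step 1 — centre the observation: (x - mu) = (-1, -2).

Step 2 — invert Sigma. det(Sigma) = 9·20 - (0)² = 180.
  Sigma^{-1} = (1/det) · [[d, -b], [-b, a]] = [[0.1111, 0],
 [0, 0.05]].

Step 3 — form the quadratic (x - mu)^T · Sigma^{-1} · (x - mu):
  Sigma^{-1} · (x - mu) = (-0.1111, -0.1).
  (x - mu)^T · [Sigma^{-1} · (x - mu)] = (-1)·(-0.1111) + (-2)·(-0.1) = 0.3111.

Step 4 — take square root: d = √(0.3111) ≈ 0.5578.

d(x, mu) = √(0.3111) ≈ 0.5578


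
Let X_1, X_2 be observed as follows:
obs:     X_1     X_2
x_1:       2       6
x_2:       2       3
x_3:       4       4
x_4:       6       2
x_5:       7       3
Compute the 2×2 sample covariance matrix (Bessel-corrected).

Step 1 — column means:
  mean(X_1) = (2 + 2 + 4 + 6 + 7) / 5 = 21/5 = 4.2
  mean(X_2) = (6 + 3 + 4 + 2 + 3) / 5 = 18/5 = 3.6

Step 2 — sample covariance S[i,j] = (1/(n-1)) · Σ_k (x_{k,i} - mean_i) · (x_{k,j} - mean_j), with n-1 = 4.
  S[X_1,X_1] = ((-2.2)·(-2.2) + (-2.2)·(-2.2) + (-0.2)·(-0.2) + (1.8)·(1.8) + (2.8)·(2.8)) / 4 = 20.8/4 = 5.2
  S[X_1,X_2] = ((-2.2)·(2.4) + (-2.2)·(-0.6) + (-0.2)·(0.4) + (1.8)·(-1.6) + (2.8)·(-0.6)) / 4 = -8.6/4 = -2.15
  S[X_2,X_2] = ((2.4)·(2.4) + (-0.6)·(-0.6) + (0.4)·(0.4) + (-1.6)·(-1.6) + (-0.6)·(-0.6)) / 4 = 9.2/4 = 2.3

S is symmetric (S[j,i] = S[i,j]). Assembling:

S = [[5.2, -2.15],
 [-2.15, 2.3]]


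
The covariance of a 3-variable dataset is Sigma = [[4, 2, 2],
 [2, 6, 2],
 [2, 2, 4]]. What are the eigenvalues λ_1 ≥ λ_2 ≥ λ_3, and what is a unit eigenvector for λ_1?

Step 1 — characteristic polynomial p(λ) = det(λI - Sigma) = λ³ - tr·λ² + c_1·λ - det, where tr = trace, c_1 = sum of the principal 2×2 minors, det = det(Sigma):
  tr = 4 + 6 + 4 = 14,
  c_1 = (4·6 - (2)²) + (4·4 - (2)²) + (6·4 - (2)²) = 20 + 12 + 20 = 52,
  det = 4·(6·4 - (2)²) - (2)·((2)·4 - (2)·(2)) + (2)·((2)·(2) - 6·(2)) = 4·(20) - (2)·(4) + (2)·(-8) = 56.
  So p(λ) = λ³ - 14λ² + 52λ - 56.
Step 2 — look for an integer root (rational root theorem: any rational root is an integer divisor of 56). Testing λ = 2:
  p(2) = 8 - 56 + 104 - 56 = 0  ✓
  Dividing out (λ - 2): p(λ) = (λ - 2)(λ² - 12λ + 28).
Step 3 — remaining eigenvalues from the quadratic λ² - 12λ + 28 = 0:
  Δ = 12² - 4·28 = 144 - 112 = 32,  λ = (12 ± √32)/2 = (12 ± 5.6569)/2 ≈ 8.8284 or 3.1716.
  Sorted: λ_1 = 8.8284,  λ_2 = 3.1716,  λ_3 = 2  (check: sum = 14 = tr ✓).

Step 4 — unit eigenvector for λ_1 ≈ 8.8284: v spans the null space of (Sigma - λ_1 I), whose rows are
  r_1 = (-4.8284, 2, 2),  r_2 = (2, -2.8284, 2),  r_3 = (2, 2, -4.8284).
  v is orthogonal to every row, so take v ∝ r_1 × r_2 = ((2)·(2) - (2)·(-2.8284), (2)·(2) - (-4.8284)·(2), (-4.8284)·(-2.8284) - (2)·(2)) ≈ (9.6569, 13.6569, 9.6569).
  Let u = (9.6569, 13.6569, 9.6569).
  ||u|| = √((9.6569)² + (13.6569)² + (9.6569)²) = √(373.0193) ≈ 19.3137,  v_1 = u/||u|| ≈ (0.5, 0.7071, 0.5) (||v_1|| = 1).

λ_1 = 8.8284,  λ_2 = 3.1716,  λ_3 = 2;  v_1 ≈ (0.5, 0.7071, 0.5)
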